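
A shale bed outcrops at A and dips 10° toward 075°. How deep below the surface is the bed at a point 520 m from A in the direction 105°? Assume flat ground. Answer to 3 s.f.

The hole lies 30° from the dip direction, so the down-dip offset is 520 × cos 30° = 450.33 m.
Depth = down-dip offset × tan(dip) = 450.33 × tan 10° = 450.33 × 0.1763
Depth = 79.41 m

79.4 m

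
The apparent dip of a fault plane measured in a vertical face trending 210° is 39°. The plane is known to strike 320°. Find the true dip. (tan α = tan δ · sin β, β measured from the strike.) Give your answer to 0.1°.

β = acute angle between strike 320° and section 210° = 70°.
tan(true dip) = tan 39° / sin 70° = 0.8618
true dip = arctan 0.8618 = 40.75°

40.8°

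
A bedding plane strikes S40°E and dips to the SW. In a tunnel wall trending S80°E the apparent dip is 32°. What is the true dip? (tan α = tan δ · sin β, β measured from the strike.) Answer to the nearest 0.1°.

The section is 40° from the strike.
tan(true dip) = tan 32° / sin 40° = 0.9721
δ = arctan(0.9721) = 44.19°

44.2°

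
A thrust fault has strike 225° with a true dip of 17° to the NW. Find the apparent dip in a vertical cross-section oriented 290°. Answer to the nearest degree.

15°

The strike is 225° and the section trends 290°; the acute angle between them is β = 65°.
tan α = tan 17° × sin 65° = 0.3057 × 0.9063 = 0.2771
α = arctan(0.2771) = 15.49°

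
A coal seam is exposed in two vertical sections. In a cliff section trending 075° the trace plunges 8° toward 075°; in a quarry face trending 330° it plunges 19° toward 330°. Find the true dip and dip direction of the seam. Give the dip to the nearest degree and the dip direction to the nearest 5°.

The two traces are lines in the plane: v₁ = (sin 75°·cos 8°, cos 75°·cos 8°, −sin 8°), v₂ = (sin 330°·cos 19°, cos 330°·cos 19°, −sin 19°).
The plane normal is n = v₁ × v₂ ∝ (0.031, 0.377, 0.904).
True dip = arccos(n_z / |n|) = arccos(0.9225) = 22.7°.
Dip direction = azimuth of (n_x, n_y) = atan2(0.031, 0.377) = 5°.

true dip 23°, dip direction 005°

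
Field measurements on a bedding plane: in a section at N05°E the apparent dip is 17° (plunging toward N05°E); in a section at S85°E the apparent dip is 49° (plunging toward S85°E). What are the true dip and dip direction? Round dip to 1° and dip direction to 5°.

The two traces are lines in the plane: v₁ = (sin 5°·cos 17°, cos 5°·cos 17°, −sin 17°), v₂ = (sin 95°·cos 49°, cos 95°·cos 49°, −sin 49°).
The plane normal is n = v₁ × v₂ ∝ (0.736, 0.128, 0.627).
True dip = arccos(n_z / |n|) = arccos(0.6432) = 50.0°.
The horizontal component of n points toward azimuth atan2(n_x, n_y) = 80°, the dip direction.

true dip 50°, dip direction 080°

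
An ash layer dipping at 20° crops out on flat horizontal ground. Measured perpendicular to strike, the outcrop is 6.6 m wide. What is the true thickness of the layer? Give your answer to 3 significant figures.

True thickness t = w · sin(dip) = 6.6 × sin 20°
t = 6.6 × 0.3420 = 2.257 m

2.26 m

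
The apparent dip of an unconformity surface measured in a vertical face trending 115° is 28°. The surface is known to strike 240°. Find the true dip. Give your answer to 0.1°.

The section is 55° from the strike.
tan δ = tan α / sin β = tan 28° / sin 55° = 0.5317 / 0.8192 = 0.6491
true dip = arctan 0.6491 = 32.99°

33.0°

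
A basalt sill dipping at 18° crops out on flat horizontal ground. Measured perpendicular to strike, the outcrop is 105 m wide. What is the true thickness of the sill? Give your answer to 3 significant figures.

True thickness t = w · sin(dip) = 105 × sin 18°
t = 105 × 0.3090 = 32.447 m

32.4 m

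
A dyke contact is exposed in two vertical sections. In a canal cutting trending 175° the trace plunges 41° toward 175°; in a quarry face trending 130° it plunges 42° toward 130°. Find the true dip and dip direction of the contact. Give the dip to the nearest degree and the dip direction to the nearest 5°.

The two traces are lines in the plane: v₁ = (sin 175°·cos 41°, cos 175°·cos 41°, −sin 41°), v₂ = (sin 130°·cos 42°, cos 130°·cos 42°, −sin 42°).
n = v₁ × v₂ = (0.190, -0.329, 0.397) (taken with n_z > 0).
Dip δ = arctan(|n_h|/n_z) = arctan(0.380/0.397) = 43.8°.
Dip direction = atan2(0.190, -0.329) = 150° (azimuth of n's horizontal projection).

true dip 44°, dip direction 150°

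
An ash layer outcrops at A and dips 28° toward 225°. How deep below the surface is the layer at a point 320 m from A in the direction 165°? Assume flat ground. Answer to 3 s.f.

The hole lies 60° from the dip direction, so the down-dip offset is 320 × cos 60° = 160.00 m.
Depth = down-dip offset × tan(dip) = 160.00 × tan 28° = 160.00 × 0.5317
Depth = 85.07 m

85.1 m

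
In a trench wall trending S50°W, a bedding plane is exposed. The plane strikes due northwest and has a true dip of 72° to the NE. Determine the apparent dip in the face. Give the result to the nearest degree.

72°

Angle between strike (due northwest) and section (S50°W): β = 85°.
tan α = tan 72° × sin 85° = 3.0777 × 0.9962 = 3.0660
α = arctan(3.0660) = 71.94°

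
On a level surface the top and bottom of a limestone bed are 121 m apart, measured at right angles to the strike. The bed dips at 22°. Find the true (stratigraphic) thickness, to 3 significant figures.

45.3 m

True thickness t = w · sin(dip) = 121 × sin 22°
t = 121 × 0.3746 = 45.327 m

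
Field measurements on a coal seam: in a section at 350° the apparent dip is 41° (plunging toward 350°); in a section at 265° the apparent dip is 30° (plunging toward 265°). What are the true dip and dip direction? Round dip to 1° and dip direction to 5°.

The two traces are lines in the plane: v₁ = (sin 350°·cos 41°, cos 350°·cos 41°, −sin 41°), v₂ = (sin 265°·cos 30°, cos 265°·cos 30°, −sin 30°).
n = v₁ × v₂ = (-0.421, 0.500, 0.651) (taken with n_z > 0).
True dip = arccos(n_z / |n|) = arccos(0.7055) = 45.1°.
Dip direction = azimuth of (n_x, n_y) = atan2(-0.421, 0.500) = 320°.

true dip 45°, dip direction 320°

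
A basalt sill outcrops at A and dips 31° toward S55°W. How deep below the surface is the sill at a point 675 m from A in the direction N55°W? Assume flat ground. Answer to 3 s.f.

The hole lies 70° from the dip direction, so the down-dip offset is 675 × cos 70° = 230.86 m.
Depth = down-dip offset × tan(dip) = 230.86 × tan 31° = 230.86 × 0.6009
Depth = 138.72 m

139 m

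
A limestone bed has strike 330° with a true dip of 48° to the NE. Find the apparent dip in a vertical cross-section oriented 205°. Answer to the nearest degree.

42°

The strike is 330° and the section trends 205°; the acute angle between them is β = 55°.
tan α = tan 48° × sin 55° = 1.1106 × 0.8192 = 0.9098
apparent dip = arctan 0.9098 = 42.29°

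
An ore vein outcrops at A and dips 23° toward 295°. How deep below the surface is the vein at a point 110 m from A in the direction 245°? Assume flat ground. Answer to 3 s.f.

30.0 m

The hole lies 50° from the dip direction, so the down-dip offset is 110 × cos 50° = 70.71 m.
Depth = down-dip offset × tan(dip) = 70.71 × tan 23° = 70.71 × 0.4245
Depth = 30.01 m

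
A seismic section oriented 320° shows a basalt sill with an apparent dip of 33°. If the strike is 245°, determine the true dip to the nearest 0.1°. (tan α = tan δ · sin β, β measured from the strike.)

β = acute angle between strike 245° and section 320° = 75°.
tan δ = tan α / sin β = tan 33° / sin 75° = 0.6494 / 0.9659 = 0.6723
δ = arctan(0.6723) = 33.91°

33.9°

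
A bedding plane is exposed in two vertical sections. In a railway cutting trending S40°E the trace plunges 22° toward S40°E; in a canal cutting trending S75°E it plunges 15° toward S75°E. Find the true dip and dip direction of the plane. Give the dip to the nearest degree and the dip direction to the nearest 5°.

Each apparent-dip line lies in the plane. As unit vectors (x east, y north, z up), v₁ plunges 22°→S40°E and v₂ plunges 15°→S75°E.
Cross product v₁ × v₂ gives the pole to the plane: n ∝ (0.090, -0.195, 0.514).
Dip δ = arctan(|n_h|/n_z) = arctan(0.215/0.514) = 22.7°.
The horizontal component of n points toward azimuth atan2(n_x, n_y) = 155°, the dip direction.

true dip 23°, dip direction 155°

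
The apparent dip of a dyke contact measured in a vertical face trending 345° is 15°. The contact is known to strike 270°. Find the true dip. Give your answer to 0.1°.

The section is 75° from the strike.
tan δ = tan α / sin β = tan 15° / sin 75° = 0.2679 / 0.9659 = 0.2774
δ = arctan(0.2774) = 15.50°

15.5°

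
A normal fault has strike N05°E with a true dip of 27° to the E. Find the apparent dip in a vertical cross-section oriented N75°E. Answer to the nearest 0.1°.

25.6°

The section lies 70° from the strike.
tan(apparent dip) = tan 27° · sin 70° = 0.4788
α = arctan(0.4788) = 25.58°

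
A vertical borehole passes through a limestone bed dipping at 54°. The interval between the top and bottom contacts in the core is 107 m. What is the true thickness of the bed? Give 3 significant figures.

62.9 m

True thickness t = h · cos(dip) = 107 × cos 54°
t = 107 × 0.5878 = 62.893 m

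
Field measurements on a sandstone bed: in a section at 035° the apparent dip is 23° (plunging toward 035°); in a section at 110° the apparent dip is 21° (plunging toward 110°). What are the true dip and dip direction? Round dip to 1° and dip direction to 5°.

Represent each trace as a vector plunging at its apparent dip toward its trend (east-north-up frame): v₁ = (0.528, 0.754, -0.391), v₂ = (0.877, -0.319, -0.358).
Cross product v₁ × v₂ gives the pole to the plane: n ∝ (0.395, 0.154, 0.830).
True dip = arccos(n_z / |n|) = arccos(0.8906) = 27.0°.
Dip direction = azimuth of (n_x, n_y) = atan2(0.395, 0.154) = 69°.

true dip 27°, dip direction 070°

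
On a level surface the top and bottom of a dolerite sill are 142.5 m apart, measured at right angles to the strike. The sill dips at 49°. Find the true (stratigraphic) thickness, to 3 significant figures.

108 m

True thickness t = w · sin(dip) = 142.5 × sin 49°
t = 142.5 × 0.7547 = 107.546 m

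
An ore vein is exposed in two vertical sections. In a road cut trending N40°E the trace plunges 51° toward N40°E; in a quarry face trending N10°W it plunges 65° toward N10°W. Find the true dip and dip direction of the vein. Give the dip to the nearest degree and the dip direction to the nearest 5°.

true dip 65°, dip direction 345°

The two traces are lines in the plane: v₁ = (sin 40°·cos 51°, cos 40°·cos 51°, −sin 51°), v₂ = (sin 350°·cos 65°, cos 350°·cos 65°, −sin 65°).
n = v₁ × v₂ = (-0.113, 0.424, 0.204) (taken with n_z > 0).
Dip δ = arctan(|n_h|/n_z) = arctan(0.439/0.204) = 65.1°.
Dip direction = azimuth of (n_x, n_y) = atan2(-0.113, 0.424) = 345°.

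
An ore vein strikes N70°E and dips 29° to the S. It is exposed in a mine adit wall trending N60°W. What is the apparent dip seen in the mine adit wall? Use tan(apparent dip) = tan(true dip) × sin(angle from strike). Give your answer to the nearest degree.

The section lies 50° from the strike.
tan(apparent dip) = tan 29° · sin 50° = 0.4246
apparent dip = arctan 0.4246 = 23.01°

23°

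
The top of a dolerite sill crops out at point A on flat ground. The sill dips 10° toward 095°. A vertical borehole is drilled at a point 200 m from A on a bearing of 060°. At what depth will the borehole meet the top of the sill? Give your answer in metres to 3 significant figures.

The hole lies 35° from the dip direction, so the down-dip offset is 200 × cos 35° = 163.83 m.
Depth = down-dip offset × tan(dip) = 163.83 × tan 10° = 163.83 × 0.1763
Depth = 28.89 m

28.9 m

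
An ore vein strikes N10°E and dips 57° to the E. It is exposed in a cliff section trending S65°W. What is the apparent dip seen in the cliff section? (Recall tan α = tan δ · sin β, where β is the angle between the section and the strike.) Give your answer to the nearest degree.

52°

The section lies 55° from the strike.
tan α = tan 57° × sin 55° = 1.5399 × 0.8192 = 1.2614
apparent dip = arctan 1.2614 = 51.59°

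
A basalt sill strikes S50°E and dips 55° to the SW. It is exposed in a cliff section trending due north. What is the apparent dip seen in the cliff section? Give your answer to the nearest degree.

48°

Angle between strike (S50°E) and section (due north): β = 50°.
tan(apparent dip) = tan 55° · sin 50° = 1.0940
apparent dip = arctan 1.0940 = 47.57°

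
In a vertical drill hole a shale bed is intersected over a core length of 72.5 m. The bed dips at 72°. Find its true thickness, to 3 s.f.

22.4 m

True thickness t = h · cos(dip) = 72.5 × cos 72°
t = 72.5 × 0.3090 = 22.404 m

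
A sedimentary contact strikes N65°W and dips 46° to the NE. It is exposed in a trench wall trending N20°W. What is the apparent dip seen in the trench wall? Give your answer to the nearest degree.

Angle between strike (N65°W) and section (N20°W): β = 45°.
tan(apparent dip) = tan 46° · sin 45° = 0.7322
α = arctan(0.7322) = 36.21°

36°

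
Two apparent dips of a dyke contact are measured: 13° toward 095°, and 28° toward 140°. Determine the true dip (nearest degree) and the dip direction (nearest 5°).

The two traces are lines in the plane: v₁ = (sin 95°·cos 13°, cos 95°·cos 13°, −sin 13°), v₂ = (sin 140°·cos 28°, cos 140°·cos 28°, −sin 28°).
n = v₁ × v₂ = (0.112, -0.328, 0.608) (taken with n_z > 0).
tan δ = √(n_x²+n_y²)/n_z = 0.347/0.608, so δ = 29.7°.
Dip direction = azimuth of (n_x, n_y) = atan2(0.112, -0.328) = 161°.

true dip 30°, dip direction 160°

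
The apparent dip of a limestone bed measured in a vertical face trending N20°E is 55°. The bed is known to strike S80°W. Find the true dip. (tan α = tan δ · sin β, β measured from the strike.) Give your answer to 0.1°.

β = acute angle between strike S80°W and section N20°E = 60°.
tan(true dip) = tan 55° / sin 60° = 1.6491
δ = arctan(1.6491) = 58.77°

58.8°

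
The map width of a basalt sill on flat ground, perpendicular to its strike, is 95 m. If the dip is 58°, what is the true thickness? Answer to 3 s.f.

True thickness t = w · sin(dip) = 95 × sin 58°
t = 95 × 0.8480 = 80.565 m

80.6 m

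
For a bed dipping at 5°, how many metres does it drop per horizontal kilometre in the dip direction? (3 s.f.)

87.5 m

drop per km = 1000 × tan 5° = 1000 × 0.0875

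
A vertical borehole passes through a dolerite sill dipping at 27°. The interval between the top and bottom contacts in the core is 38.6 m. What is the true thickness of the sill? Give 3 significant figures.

34.4 m

True thickness t = h · cos(dip) = 38.6 × cos 27°
t = 38.6 × 0.8910 = 34.393 m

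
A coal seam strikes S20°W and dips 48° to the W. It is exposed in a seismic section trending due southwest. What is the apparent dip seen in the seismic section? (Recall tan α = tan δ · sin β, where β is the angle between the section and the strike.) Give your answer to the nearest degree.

25°

The strike is S20°W and the section trends due southwest; the acute angle between them is β = 25°.
tan α = tan 48° × sin 25° = 1.1106 × 0.4226 = 0.4694
α = arctan(0.4694) = 25.14°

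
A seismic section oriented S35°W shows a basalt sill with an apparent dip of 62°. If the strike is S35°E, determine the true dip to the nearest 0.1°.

63.5°

The section is 70° from the strike.
tan δ = tan α / sin β = tan 62° / sin 70° = 1.8807 / 0.9397 = 2.0014
δ = arctan(2.0014) = 63.45°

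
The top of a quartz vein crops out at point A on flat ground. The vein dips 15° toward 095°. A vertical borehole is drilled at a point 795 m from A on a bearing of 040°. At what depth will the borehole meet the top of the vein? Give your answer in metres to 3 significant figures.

122 m

The hole lies 55° from the dip direction, so the down-dip offset is 795 × cos 55° = 455.99 m.
Depth = down-dip offset × tan(dip) = 455.99 × tan 15° = 455.99 × 0.2679
Depth = 122.18 m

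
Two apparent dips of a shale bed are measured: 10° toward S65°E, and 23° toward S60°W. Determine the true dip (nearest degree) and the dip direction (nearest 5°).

true dip 34°, dip direction 190°

The two traces are lines in the plane: v₁ = (sin 115°·cos 10°, cos 115°·cos 10°, −sin 10°), v₂ = (sin 240°·cos 23°, cos 240°·cos 23°, −sin 23°).
Cross product v₁ × v₂ gives the pole to the plane: n ∝ (-0.083, -0.487, 0.743).
True dip = arccos(n_z / |n|) = arccos(0.8325) = 33.6°.
Dip direction = atan2(-0.083, -0.487) = 190° (azimuth of n's horizontal projection).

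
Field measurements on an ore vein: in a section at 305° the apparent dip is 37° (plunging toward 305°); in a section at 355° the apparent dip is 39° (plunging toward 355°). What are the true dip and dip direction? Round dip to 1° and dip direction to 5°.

The two traces are lines in the plane: v₁ = (sin 305°·cos 37°, cos 305°·cos 37°, −sin 37°), v₂ = (sin 355°·cos 39°, cos 355°·cos 39°, −sin 39°).
The plane normal is n = v₁ × v₂ ∝ (-0.178, 0.371, 0.475).
Dip δ = arctan(|n_h|/n_z) = arctan(0.411/0.475) = 40.9°.
Dip direction = azimuth of (n_x, n_y) = atan2(-0.178, 0.371) = 334°.

true dip 41°, dip direction 335°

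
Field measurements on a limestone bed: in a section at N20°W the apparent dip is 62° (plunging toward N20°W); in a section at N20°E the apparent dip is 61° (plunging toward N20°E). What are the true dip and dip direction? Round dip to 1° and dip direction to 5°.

Represent each trace as a vector plunging at its apparent dip toward its trend (east-north-up frame): v₁ = (-0.161, 0.441, -0.883), v₂ = (0.166, 0.456, -0.875).
The plane normal is n = v₁ × v₂ ∝ (-0.016, 0.287, 0.146).
tan δ = √(n_x²+n_y²)/n_z = 0.287/0.146, so δ = 63.0°.
The horizontal component of n points toward azimuth atan2(n_x, n_y) = 357°, the dip direction.

true dip 63°, dip direction 355°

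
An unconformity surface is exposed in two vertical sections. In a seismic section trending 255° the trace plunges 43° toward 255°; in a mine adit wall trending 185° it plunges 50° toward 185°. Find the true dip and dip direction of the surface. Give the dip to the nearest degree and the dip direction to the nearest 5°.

true dip 53°, dip direction 210°

Represent each trace as a vector plunging at its apparent dip toward its trend (east-north-up frame): v₁ = (-0.706, -0.189, -0.682), v₂ = (-0.056, -0.640, -0.766).
Cross product v₁ × v₂ gives the pole to the plane: n ∝ (-0.292, -0.503, 0.442).
Dip δ = arctan(|n_h|/n_z) = arctan(0.581/0.442) = 52.8°.
Dip direction = azimuth of (n_x, n_y) = atan2(-0.292, -0.503) = 210°.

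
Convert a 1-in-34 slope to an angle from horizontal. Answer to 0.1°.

tan θ = 1/34 = 0.0294
θ = arctan(0.0294) = 1.68°

1.7°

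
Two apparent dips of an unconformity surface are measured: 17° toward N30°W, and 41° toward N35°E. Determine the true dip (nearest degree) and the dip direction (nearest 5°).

The two traces are lines in the plane: v₁ = (sin 330°·cos 17°, cos 330°·cos 17°, −sin 17°), v₂ = (sin 35°·cos 41°, cos 35°·cos 41°, −sin 41°).
Cross product v₁ × v₂ gives the pole to the plane: n ∝ (0.363, 0.440, 0.654).
tan δ = √(n_x²+n_y²)/n_z = 0.570/0.654, so δ = 41.1°.
The horizontal component of n points toward azimuth atan2(n_x, n_y) = 39°, the dip direction.

true dip 41°, dip direction 040°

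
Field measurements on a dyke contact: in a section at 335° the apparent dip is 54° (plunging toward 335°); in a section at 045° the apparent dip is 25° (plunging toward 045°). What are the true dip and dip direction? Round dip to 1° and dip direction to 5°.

true dip 54°, dip direction 335°

Represent each trace as a vector plunging at its apparent dip toward its trend (east-north-up frame): v₁ = (-0.248, 0.533, -0.809), v₂ = (0.641, 0.641, -0.423).
Cross product v₁ × v₂ gives the pole to the plane: n ∝ (-0.293, 0.623, 0.501).
True dip = arccos(n_z / |n|) = arccos(0.5878) = 54.0°.
The horizontal component of n points toward azimuth atan2(n_x, n_y) = 335°, the dip direction.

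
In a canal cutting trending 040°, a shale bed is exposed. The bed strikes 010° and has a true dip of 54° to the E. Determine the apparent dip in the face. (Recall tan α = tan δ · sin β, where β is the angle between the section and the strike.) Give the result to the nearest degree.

The section lies 30° from the strike.
tan α = tan 54° × sin 30° = 1.3764 × 0.5000 = 0.6882
apparent dip = arctan 0.6882 = 34.54°

35°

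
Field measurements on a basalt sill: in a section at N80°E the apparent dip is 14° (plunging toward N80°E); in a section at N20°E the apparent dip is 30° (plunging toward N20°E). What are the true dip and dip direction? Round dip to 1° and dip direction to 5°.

Represent each trace as a vector plunging at its apparent dip toward its trend (east-north-up frame): v₁ = (0.956, 0.168, -0.242), v₂ = (0.296, 0.814, -0.500).
The plane normal is n = v₁ × v₂ ∝ (0.113, 0.406, 0.728).
True dip = arccos(n_z / |n|) = arccos(0.8654) = 30.1°.
Dip direction = atan2(0.113, 0.406) = 16° (azimuth of n's horizontal projection).

true dip 30°, dip direction 015°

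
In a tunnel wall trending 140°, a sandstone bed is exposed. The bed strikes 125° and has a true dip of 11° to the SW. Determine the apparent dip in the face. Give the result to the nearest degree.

3°

Angle between strike (125°) and section (140°): β = 15°.
tan(apparent dip) = tan 11° · sin 15° = 0.0503
α = arctan(0.0503) = 2.88°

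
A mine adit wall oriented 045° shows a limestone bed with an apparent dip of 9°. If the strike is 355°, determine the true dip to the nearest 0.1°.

The section is 50° from the strike.
tan(true dip) = tan 9° / sin 50° = 0.2068
true dip = arctan 0.2068 = 11.68°

11.7°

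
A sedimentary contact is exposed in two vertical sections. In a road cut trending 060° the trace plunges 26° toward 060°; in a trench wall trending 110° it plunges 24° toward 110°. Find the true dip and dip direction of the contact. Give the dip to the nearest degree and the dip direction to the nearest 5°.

true dip 27°, dip direction 080°

Represent each trace as a vector plunging at its apparent dip toward its trend (east-north-up frame): v₁ = (0.778, 0.449, -0.438), v₂ = (0.858, -0.312, -0.407).
The plane normal is n = v₁ × v₂ ∝ (0.320, 0.060, 0.629).
Dip δ = arctan(|n_h|/n_z) = arctan(0.325/0.629) = 27.3°.
Dip direction = atan2(0.320, 0.060) = 79° (azimuth of n's horizontal projection).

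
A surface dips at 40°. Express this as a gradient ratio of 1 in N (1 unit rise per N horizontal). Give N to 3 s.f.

1 : N means tan θ = 1/N, so N = 1/tan 40° = 1/0.8391

1 in 1.19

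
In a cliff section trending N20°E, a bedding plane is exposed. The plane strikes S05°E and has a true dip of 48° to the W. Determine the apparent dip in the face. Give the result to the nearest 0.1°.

The strike is S05°E and the section trends N20°E; the acute angle between them is β = 25°.
tan(apparent dip) = tan 48° · sin 25° = 0.4694
apparent dip = arctan 0.4694 = 25.14°

25.1°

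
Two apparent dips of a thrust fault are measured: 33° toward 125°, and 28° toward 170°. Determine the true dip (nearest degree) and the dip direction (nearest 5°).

true dip 33°, dip direction 135°

Each apparent-dip line lies in the plane. As unit vectors (x east, y north, z up), v₁ plunges 33°→125° and v₂ plunges 28°→170°.
Cross product v₁ × v₂ gives the pole to the plane: n ∝ (0.248, -0.239, 0.524).
tan δ = √(n_x²+n_y²)/n_z = 0.344/0.524, so δ = 33.3°.
Dip direction = azimuth of (n_x, n_y) = atan2(0.248, -0.239) = 134°.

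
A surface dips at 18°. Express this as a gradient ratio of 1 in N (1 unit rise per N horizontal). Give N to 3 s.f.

1 : N means tan θ = 1/N, so N = 1/tan 18° = 1/0.3249

1 in 3.08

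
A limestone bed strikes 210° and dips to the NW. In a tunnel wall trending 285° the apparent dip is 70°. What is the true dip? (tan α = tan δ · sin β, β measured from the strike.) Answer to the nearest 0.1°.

70.6°

β = acute angle between strike 210° and section 285° = 75°.
tan δ = tan α / sin β = tan 70° / sin 75° = 2.7475 / 0.9659 = 2.8444
true dip = arctan 2.8444 = 70.63°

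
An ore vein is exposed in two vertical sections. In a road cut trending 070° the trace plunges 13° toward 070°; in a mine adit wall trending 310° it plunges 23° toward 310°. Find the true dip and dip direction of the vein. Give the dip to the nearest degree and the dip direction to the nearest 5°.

true dip 34°, dip direction 000°

Each apparent-dip line lies in the plane. As unit vectors (x east, y north, z up), v₁ plunges 13°→070° and v₂ plunges 23°→310°.
The plane normal is n = v₁ × v₂ ∝ (0.003, 0.516, 0.777).
Dip δ = arctan(|n_h|/n_z) = arctan(0.516/0.777) = 33.6°.
Dip direction = atan2(0.003, 0.516) = 0° (azimuth of n's horizontal projection).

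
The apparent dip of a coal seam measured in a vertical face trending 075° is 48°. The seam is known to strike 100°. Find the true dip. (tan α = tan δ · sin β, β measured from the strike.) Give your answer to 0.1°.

β = acute angle between strike 100° and section 075° = 25°.
tan δ = tan α / sin β = tan 48° / sin 25° = 1.1106 / 0.4226 = 2.6279
δ = arctan(2.6279) = 69.17°

69.2°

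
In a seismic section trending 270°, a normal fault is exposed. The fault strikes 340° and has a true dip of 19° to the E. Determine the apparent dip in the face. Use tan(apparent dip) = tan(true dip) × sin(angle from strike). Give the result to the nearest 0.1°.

17.9°

Angle between strike (340°) and section (270°): β = 70°.
tan α = tan 19° × sin 70° = 0.3443 × 0.9397 = 0.3236
apparent dip = arctan 0.3236 = 17.93°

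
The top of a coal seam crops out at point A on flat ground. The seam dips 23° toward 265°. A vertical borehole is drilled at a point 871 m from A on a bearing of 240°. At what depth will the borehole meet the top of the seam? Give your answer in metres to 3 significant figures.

335 m

The hole lies 25° from the dip direction, so the down-dip offset is 871 × cos 25° = 789.39 m.
Depth = down-dip offset × tan(dip) = 789.39 × tan 23° = 789.39 × 0.4245
Depth = 335.08 m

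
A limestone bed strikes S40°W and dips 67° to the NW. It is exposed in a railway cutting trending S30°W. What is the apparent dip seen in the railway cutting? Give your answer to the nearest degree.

The strike is S40°W and the section trends S30°W; the acute angle between them is β = 10°.
tan(apparent dip) = tan 67° · sin 10° = 0.4091
α = arctan(0.4091) = 22.25°

22°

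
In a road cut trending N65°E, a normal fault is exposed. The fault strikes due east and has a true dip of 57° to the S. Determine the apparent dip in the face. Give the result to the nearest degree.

The strike is due east and the section trends N65°E; the acute angle between them is β = 25°.
tan α = tan 57° × sin 25° = 1.5399 × 0.4226 = 0.6508
apparent dip = arctan 0.6508 = 33.06°

33°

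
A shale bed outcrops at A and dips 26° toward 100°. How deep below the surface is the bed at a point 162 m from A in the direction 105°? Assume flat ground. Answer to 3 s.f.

The hole lies 5° from the dip direction, so the down-dip offset is 162 × cos 5° = 161.38 m.
Depth = down-dip offset × tan(dip) = 161.38 × tan 26° = 161.38 × 0.4877
Depth = 78.71 m

78.7 m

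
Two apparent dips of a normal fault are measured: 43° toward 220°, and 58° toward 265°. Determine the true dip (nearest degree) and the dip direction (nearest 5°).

Represent each trace as a vector plunging at its apparent dip toward its trend (east-north-up frame): v₁ = (-0.470, -0.560, -0.682), v₂ = (-0.528, -0.046, -0.848).
n = v₁ × v₂ = (-0.444, 0.039, 0.274) (taken with n_z > 0).
Dip δ = arctan(|n_h|/n_z) = arctan(0.445/0.274) = 58.4°.
Dip direction = atan2(-0.444, 0.039) = 275° (azimuth of n's horizontal projection).

true dip 58°, dip direction 275°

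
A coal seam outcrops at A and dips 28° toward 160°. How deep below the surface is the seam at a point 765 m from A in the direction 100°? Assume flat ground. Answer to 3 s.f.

203 m

The hole lies 60° from the dip direction, so the down-dip offset is 765 × cos 60° = 382.50 m.
Depth = down-dip offset × tan(dip) = 382.50 × tan 28° = 382.50 × 0.5317
Depth = 203.38 m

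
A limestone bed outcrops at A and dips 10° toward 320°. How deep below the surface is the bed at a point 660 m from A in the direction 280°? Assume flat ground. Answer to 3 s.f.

89.1 m

The hole lies 40° from the dip direction, so the down-dip offset is 660 × cos 40° = 505.59 m.
Depth = down-dip offset × tan(dip) = 505.59 × tan 10° = 505.59 × 0.1763
Depth = 89.15 m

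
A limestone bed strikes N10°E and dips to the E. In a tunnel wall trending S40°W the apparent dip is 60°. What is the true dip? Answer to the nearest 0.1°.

73.9°

β = acute angle between strike N10°E and section S40°W = 30°.
tan δ = tan α / sin β = tan 60° / sin 30° = 1.7321 / 0.5000 = 3.4641
δ = arctan(3.4641) = 73.90°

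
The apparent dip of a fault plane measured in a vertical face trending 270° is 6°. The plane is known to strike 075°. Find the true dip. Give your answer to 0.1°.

22.1°

β = acute angle between strike 075° and section 270° = 15°.
tan(true dip) = tan 6° / sin 15° = 0.4061
δ = arctan(0.4061) = 22.10°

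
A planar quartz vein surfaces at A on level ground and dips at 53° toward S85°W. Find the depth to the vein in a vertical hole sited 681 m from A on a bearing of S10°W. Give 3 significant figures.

234 m

The hole lies 75° from the dip direction, so the down-dip offset is 681 × cos 75° = 176.26 m.
Depth = down-dip offset × tan(dip) = 176.26 × tan 53° = 176.26 × 1.3270
Depth = 233.90 m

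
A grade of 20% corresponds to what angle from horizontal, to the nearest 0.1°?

11.3°

tan θ = 20/100 = 0.2000
θ = arctan(0.2000) = 11.31°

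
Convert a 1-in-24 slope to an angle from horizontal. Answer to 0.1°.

2.4°

tan θ = 1/24 = 0.0417
θ = arctan(0.0417) = 2.39°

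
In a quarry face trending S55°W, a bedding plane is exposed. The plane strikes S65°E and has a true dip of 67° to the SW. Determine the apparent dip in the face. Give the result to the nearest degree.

Angle between strike (S65°E) and section (S55°W): β = 60°.
tan(apparent dip) = tan 67° · sin 60° = 2.0402
α = arctan(2.0402) = 63.89°

64°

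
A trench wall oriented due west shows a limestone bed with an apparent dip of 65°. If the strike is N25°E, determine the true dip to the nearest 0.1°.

67.1°

β = acute angle between strike N25°E and section due west = 65°.
tan δ = tan α / sin β = tan 65° / sin 65° = 2.1445 / 0.9063 = 2.3662
true dip = arctan 2.3662 = 67.09°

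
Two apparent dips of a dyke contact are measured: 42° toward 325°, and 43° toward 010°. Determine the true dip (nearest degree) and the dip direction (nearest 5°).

Each apparent-dip line lies in the plane. As unit vectors (x east, y north, z up), v₁ plunges 42°→325° and v₂ plunges 43°→010°.
The plane normal is n = v₁ × v₂ ∝ (-0.067, 0.376, 0.384).
tan δ = √(n_x²+n_y²)/n_z = 0.382/0.384, so δ = 44.8°.
The horizontal component of n points toward azimuth atan2(n_x, n_y) = 350°, the dip direction.

true dip 45°, dip direction 350°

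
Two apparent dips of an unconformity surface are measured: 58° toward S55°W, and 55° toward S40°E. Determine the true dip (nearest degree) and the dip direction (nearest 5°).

The two traces are lines in the plane: v₁ = (sin 235°·cos 58°, cos 235°·cos 58°, −sin 58°), v₂ = (sin 140°·cos 55°, cos 140°·cos 55°, −sin 55°).
n = v₁ × v₂ = (-0.124, -0.668, 0.303) (taken with n_z > 0).
Dip δ = arctan(|n_h|/n_z) = arctan(0.680/0.303) = 66.0°.
Dip direction = azimuth of (n_x, n_y) = atan2(-0.124, -0.668) = 190°.

true dip 66°, dip direction 190°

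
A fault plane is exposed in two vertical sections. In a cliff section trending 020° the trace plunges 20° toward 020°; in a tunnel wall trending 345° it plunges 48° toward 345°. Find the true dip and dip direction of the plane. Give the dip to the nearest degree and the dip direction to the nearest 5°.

true dip 56°, dip direction 305°

Each apparent-dip line lies in the plane. As unit vectors (x east, y north, z up), v₁ plunges 20°→020° and v₂ plunges 48°→345°.
Cross product v₁ × v₂ gives the pole to the plane: n ∝ (-0.435, 0.298, 0.361).
Dip δ = arctan(|n_h|/n_z) = arctan(0.527/0.361) = 55.6°.
Dip direction = azimuth of (n_x, n_y) = atan2(-0.435, 0.298) = 304°.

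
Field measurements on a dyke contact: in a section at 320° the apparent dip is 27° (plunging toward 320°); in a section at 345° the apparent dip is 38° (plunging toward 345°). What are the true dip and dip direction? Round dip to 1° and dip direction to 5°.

true dip 42°, dip direction 015°

The two traces are lines in the plane: v₁ = (sin 320°·cos 27°, cos 320°·cos 27°, −sin 27°), v₂ = (sin 345°·cos 38°, cos 345°·cos 38°, −sin 38°).
The plane normal is n = v₁ × v₂ ∝ (0.075, 0.260, 0.297).
tan δ = √(n_x²+n_y²)/n_z = 0.271/0.297, so δ = 42.4°.
The horizontal component of n points toward azimuth atan2(n_x, n_y) = 16°, the dip direction.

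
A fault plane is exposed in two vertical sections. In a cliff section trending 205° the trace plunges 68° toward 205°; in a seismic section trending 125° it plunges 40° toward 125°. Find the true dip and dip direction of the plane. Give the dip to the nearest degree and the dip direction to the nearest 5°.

true dip 68°, dip direction 195°

Represent each trace as a vector plunging at its apparent dip toward its trend (east-north-up frame): v₁ = (-0.158, -0.340, -0.927), v₂ = (0.628, -0.439, -0.643).
Cross product v₁ × v₂ gives the pole to the plane: n ∝ (-0.189, -0.684, 0.283).
True dip = arccos(n_z / |n|) = arccos(0.3701) = 68.3°.
The horizontal component of n points toward azimuth atan2(n_x, n_y) = 195°, the dip direction.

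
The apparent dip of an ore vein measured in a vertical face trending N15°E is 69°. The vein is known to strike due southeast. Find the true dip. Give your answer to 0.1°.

β = acute angle between strike due southeast and section N15°E = 60°.
tan(true dip) = tan 69° / sin 60° = 3.0081
δ = arctan(3.0081) = 71.61°

71.6°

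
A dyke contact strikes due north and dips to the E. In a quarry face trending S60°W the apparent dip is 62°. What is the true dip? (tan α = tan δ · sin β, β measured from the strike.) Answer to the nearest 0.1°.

65.3°

β = acute angle between strike due north and section S60°W = 60°.
tan(true dip) = tan 62° / sin 60° = 2.1717
δ = arctan(2.1717) = 65.28°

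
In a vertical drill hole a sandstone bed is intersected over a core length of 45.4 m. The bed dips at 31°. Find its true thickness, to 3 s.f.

38.9 m

True thickness t = h · cos(dip) = 45.4 × cos 31°
t = 45.4 × 0.8572 = 38.915 m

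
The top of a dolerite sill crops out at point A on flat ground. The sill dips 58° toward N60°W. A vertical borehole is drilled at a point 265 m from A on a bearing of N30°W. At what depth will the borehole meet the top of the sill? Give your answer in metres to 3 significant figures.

The hole lies 30° from the dip direction, so the down-dip offset is 265 × cos 30° = 229.50 m.
Depth = down-dip offset × tan(dip) = 229.50 × tan 58° = 229.50 × 1.6003
Depth = 367.27 m

367 m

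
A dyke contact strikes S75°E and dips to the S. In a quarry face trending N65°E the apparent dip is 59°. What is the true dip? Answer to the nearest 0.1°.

β = acute angle between strike S75°E and section N65°E = 40°.
tan δ = tan α / sin β = tan 59° / sin 40° = 1.6643 / 0.6428 = 2.5892
δ = arctan(2.5892) = 68.88°

68.9°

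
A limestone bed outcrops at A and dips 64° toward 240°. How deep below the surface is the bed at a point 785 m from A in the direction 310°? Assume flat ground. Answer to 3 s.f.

550 m

The hole lies 70° from the dip direction, so the down-dip offset is 785 × cos 70° = 268.49 m.
Depth = down-dip offset × tan(dip) = 268.49 × tan 64° = 268.49 × 2.0503
Depth = 550.48 m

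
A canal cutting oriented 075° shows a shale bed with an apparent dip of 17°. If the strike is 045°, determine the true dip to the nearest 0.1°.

The section is 30° from the strike.
tan(true dip) = tan 17° / sin 30° = 0.6115
δ = arctan(0.6115) = 31.44°

31.4°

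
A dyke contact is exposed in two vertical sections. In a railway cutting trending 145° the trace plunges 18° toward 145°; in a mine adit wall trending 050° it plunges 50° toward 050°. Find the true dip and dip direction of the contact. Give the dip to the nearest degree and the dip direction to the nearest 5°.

Each apparent-dip line lies in the plane. As unit vectors (x east, y north, z up), v₁ plunges 18°→145° and v₂ plunges 50°→050°.
n = v₁ × v₂ = (0.724, 0.266, 0.609) (taken with n_z > 0).
Dip δ = arctan(|n_h|/n_z) = arctan(0.772/0.609) = 51.7°.
The horizontal component of n points toward azimuth atan2(n_x, n_y) = 70°, the dip direction.

true dip 52°, dip direction 070°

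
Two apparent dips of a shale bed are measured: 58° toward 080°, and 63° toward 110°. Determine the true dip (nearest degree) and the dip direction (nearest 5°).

true dip 63°, dip direction 115°

Each apparent-dip line lies in the plane. As unit vectors (x east, y north, z up), v₁ plunges 58°→080° and v₂ plunges 63°→110°.
The plane normal is n = v₁ × v₂ ∝ (0.214, -0.103, 0.120).
tan δ = √(n_x²+n_y²)/n_z = 0.237/0.120, so δ = 63.1°.
The horizontal component of n points toward azimuth atan2(n_x, n_y) = 116°, the dip direction.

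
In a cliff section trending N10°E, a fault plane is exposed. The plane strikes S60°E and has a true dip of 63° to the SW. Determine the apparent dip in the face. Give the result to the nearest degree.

Angle between strike (S60°E) and section (N10°E): β = 70°.
tan α = tan 63° × sin 70° = 1.9626 × 0.9397 = 1.8443
α = arctan(1.8443) = 61.53°

62°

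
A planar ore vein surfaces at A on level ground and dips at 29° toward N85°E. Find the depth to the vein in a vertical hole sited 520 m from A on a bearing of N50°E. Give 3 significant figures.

The hole lies 35° from the dip direction, so the down-dip offset is 520 × cos 35° = 425.96 m.
Depth = down-dip offset × tan(dip) = 425.96 × tan 29° = 425.96 × 0.5543
Depth = 236.11 m

236 m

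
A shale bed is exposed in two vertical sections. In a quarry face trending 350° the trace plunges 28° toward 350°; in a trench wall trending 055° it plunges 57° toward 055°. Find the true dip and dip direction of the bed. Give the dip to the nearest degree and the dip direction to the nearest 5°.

Each apparent-dip line lies in the plane. As unit vectors (x east, y north, z up), v₁ plunges 28°→350° and v₂ plunges 57°→055°.
The plane normal is n = v₁ × v₂ ∝ (0.583, 0.338, 0.436).
tan δ = √(n_x²+n_y²)/n_z = 0.674/0.436, so δ = 57.1°.
Dip direction = azimuth of (n_x, n_y) = atan2(0.583, 0.338) = 60°.

true dip 57°, dip direction 060°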